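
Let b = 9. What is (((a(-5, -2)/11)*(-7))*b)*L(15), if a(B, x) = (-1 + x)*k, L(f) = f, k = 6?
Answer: 17010/11 ≈ 1546.4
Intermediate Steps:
a(B, x) = -6 + 6*x (a(B, x) = (-1 + x)*6 = -6 + 6*x)
(((a(-5, -2)/11)*(-7))*b)*L(15) = ((((-6 + 6*(-2))/11)*(-7))*9)*15 = ((((-6 - 12)*(1/11))*(-7))*9)*15 = ((-18*1/11*(-7))*9)*15 = (-18/11*(-7)*9)*15 = ((126/11)*9)*15 = (1134/11)*15 = 17010/11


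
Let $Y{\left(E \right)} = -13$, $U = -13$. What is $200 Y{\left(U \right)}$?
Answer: $-2600$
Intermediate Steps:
$200 Y{\left(U \right)} = 200 \left(-13\right) = -2600$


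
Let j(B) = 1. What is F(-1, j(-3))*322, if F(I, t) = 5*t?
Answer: 1610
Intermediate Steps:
F(-1, j(-3))*322 = (5*1)*322 = 5*322 = 1610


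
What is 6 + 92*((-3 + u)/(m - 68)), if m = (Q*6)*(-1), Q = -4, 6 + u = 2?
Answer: 227/11 ≈ 20.636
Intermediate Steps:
u = -4 (u = -6 + 2 = -4)
m = 24 (m = -4*6*(-1) = -24*(-1) = 24)
6 + 92*((-3 + u)/(m - 68)) = 6 + 92*((-3 - 4)/(24 - 68)) = 6 + 92*(-7/(-44)) = 6 + 92*(-7*(-1/44)) = 6 + 92*(7/44) = 6 + 161/11 = 227/11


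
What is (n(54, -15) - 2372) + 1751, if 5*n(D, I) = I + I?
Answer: -627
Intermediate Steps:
n(D, I) = 2*I/5 (n(D, I) = (I + I)/5 = (2*I)/5 = 2*I/5)
(n(54, -15) - 2372) + 1751 = ((⅖)*(-15) - 2372) + 1751 = (-6 - 2372) + 1751 = -2378 + 1751 = -627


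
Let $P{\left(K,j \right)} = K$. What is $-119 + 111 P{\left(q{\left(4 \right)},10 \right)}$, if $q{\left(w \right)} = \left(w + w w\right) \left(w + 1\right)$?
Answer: $10981$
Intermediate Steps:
$q{\left(w \right)} = \left(1 + w\right) \left(w + w^{2}\right)$ ($q{\left(w \right)} = \left(w + w^{2}\right) \left(1 + w\right) = \left(1 + w\right) \left(w + w^{2}\right)$)
$-119 + 111 P{\left(q{\left(4 \right)},10 \right)} = -119 + 111 \cdot 4 \left(1 + 4^{2} + 2 \cdot 4\right) = -119 + 111 \cdot 4 \left(1 + 16 + 8\right) = -119 + 111 \cdot 4 \cdot 25 = -119 + 111 \cdot 100 = -119 + 11100 = 10981$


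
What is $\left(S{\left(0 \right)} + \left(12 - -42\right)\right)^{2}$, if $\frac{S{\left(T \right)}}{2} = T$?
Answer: $2916$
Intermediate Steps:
$S{\left(T \right)} = 2 T$
$\left(S{\left(0 \right)} + \left(12 - -42\right)\right)^{2} = \left(2 \cdot 0 + \left(12 - -42\right)\right)^{2} = \left(0 + \left(12 + 42\right)\right)^{2} = \left(0 + 54\right)^{2} = 54^{2} = 2916$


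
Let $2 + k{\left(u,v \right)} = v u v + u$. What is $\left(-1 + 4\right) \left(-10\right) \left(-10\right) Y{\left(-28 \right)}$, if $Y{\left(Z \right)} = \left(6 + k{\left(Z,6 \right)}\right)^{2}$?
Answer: $319507200$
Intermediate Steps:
$k{\left(u,v \right)} = -2 + u + u v^{2}$ ($k{\left(u,v \right)} = -2 + \left(v u v + u\right) = -2 + \left(u v v + u\right) = -2 + \left(u v^{2} + u\right) = -2 + \left(u + u v^{2}\right) = -2 + u + u v^{2}$)
$Y{\left(Z \right)} = \left(4 + 37 Z\right)^{2}$ ($Y{\left(Z \right)} = \left(6 + \left(-2 + Z + Z 6^{2}\right)\right)^{2} = \left(6 + \left(-2 + Z + Z 36\right)\right)^{2} = \left(6 + \left(-2 + Z + 36 Z\right)\right)^{2} = \left(6 + \left(-2 + 37 Z\right)\right)^{2} = \left(4 + 37 Z\right)^{2}$)
$\left(-1 + 4\right) \left(-10\right) \left(-10\right) Y{\left(-28 \right)} = \left(-1 + 4\right) \left(-10\right) \left(-10\right) \left(4 + 37 \left(-28\right)\right)^{2} = 3 \left(-10\right) \left(-10\right) \left(4 - 1036\right)^{2} = \left(-30\right) \left(-10\right) \left(-1032\right)^{2} = 300 \cdot 1065024 = 319507200$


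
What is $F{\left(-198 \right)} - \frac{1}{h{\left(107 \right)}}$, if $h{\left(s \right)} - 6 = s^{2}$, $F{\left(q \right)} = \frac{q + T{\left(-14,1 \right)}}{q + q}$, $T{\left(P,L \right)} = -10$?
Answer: $\frac{595561}{1134045} \approx 0.52517$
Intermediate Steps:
$F{\left(q \right)} = \frac{-10 + q}{2 q}$ ($F{\left(q \right)} = \frac{q - 10}{q + q} = \frac{-10 + q}{2 q}$)
$h{\left(s \right)} = 6 + s^{2}$
$F{\left(-198 \right)} - \frac{1}{h{\left(107 \right)}} = \frac{-10 - 198}{2 \left(-198\right)} - \frac{1}{6 + 107^{2}} = \frac{1}{2} \left(- \frac{1}{198}\right) \left(-208\right) - \frac{1}{6 + 11449} = \frac{52}{99} - \frac{1}{11455} = \frac{595561}{1134045}$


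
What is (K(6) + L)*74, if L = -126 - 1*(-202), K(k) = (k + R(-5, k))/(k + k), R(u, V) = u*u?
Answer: 34891/6 ≈ 5815.2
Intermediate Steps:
R(u, V) = u²
K(k) = (25 + k)/(2*k) (K(k) = (k + (-5)²)/(k + k) = (k + 25)/((2*k)) = (25 + k)*(1/(2*k)) = (25 + k)/(2*k))
L = 76 (L = -126 + 202 = 76)
(K(6) + L)*74 = ((½)*(25 + 6)/6 + 76)*74 = ((½)*(⅙)*31 + 76)*74 = (31/12 + 76)*74 = (943/12)*74 = 34891/6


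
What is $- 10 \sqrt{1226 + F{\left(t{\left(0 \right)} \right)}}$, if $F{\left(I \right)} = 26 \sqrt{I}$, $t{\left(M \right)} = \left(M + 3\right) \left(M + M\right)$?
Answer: $- 10 \sqrt{1226} \approx -350.14$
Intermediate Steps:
$t{\left(M \right)} = 2 M \left(3 + M\right)$ ($t{\left(M \right)} = \left(3 + M\right) 2 M = 2 M \left(3 + M\right)$)
$- 10 \sqrt{1226 + F{\left(t{\left(0 \right)} \right)}} = - 10 \sqrt{1226 + 26 \sqrt{2 \cdot 0 \left(3 + 0\right)}} = - 10 \sqrt{1226 + 26 \sqrt{2 \cdot 0 \cdot 3}} = - 10 \sqrt{1226 + 26 \sqrt{0}} = - 10 \sqrt{1226 + 26 \cdot 0} = - 10 \sqrt{1226 + 0} = - 10 \sqrt{1226}$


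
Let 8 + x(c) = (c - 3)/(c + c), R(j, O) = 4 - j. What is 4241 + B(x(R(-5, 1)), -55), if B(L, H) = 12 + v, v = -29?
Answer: 4224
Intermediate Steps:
x(c) = -8 + (-3 + c)/(2*c) (x(c) = -8 + (c - 3)/(c + c) = -8 + (-3 + c)/((2*c)) = -8 + (-3 + c)*(1/(2*c)) = -8 + (-3 + c)/(2*c))
B(L, H) = -17 (B(L, H) = 12 - 29 = -17)
4241 + B(x(R(-5, 1)), -55) = 4241 - 17 = 4224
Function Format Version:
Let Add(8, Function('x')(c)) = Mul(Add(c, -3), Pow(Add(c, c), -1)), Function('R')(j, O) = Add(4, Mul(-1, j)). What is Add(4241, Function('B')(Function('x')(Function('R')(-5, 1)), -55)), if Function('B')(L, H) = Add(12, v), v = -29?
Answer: 4224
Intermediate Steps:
Function('x')(c) = Add(-8, Mul(Rational(1, 2), Pow(c, -1), Add(-3, c))) (Function('x')(c) = Add(-8, Mul(Add(c, -3), Pow(Add(c, c), -1))) = Add(-8, Mul(Add(-3, c), Pow(Mul(2, c), -1))) = Add(-8, Mul(Add(-3, c), Mul(Rational(1, 2), Pow(c, -1)))) = Add(-8, Mul(Rational(1, 2), Pow(c, -1), Add(-3, c))))
Function('B')(L, H) = -17 (Function('B')(L, H) = Add(12, -29) = -17)
Add(4241, Function('B')(Function('x')(Function('R')(-5, 1)), -55)) = Add(4241, -17) = 4224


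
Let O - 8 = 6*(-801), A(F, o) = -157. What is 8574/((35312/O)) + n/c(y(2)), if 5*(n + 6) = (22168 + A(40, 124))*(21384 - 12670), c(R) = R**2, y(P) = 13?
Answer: 1684553744787/7459660 ≈ 2.2582e+5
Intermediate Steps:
O = -4798 (O = 8 + 6*(-801) = 8 - 4806 = -4798)
n = 191803824/5 (n = -6 + ((22168 - 157)*(21384 - 12670))/5 = -6 + (22011*8714)/5 = -6 + (1/5)*191803854 = -6 + 191803854/5 = 191803824/5 ≈ 3.8361e+7)
8574/((35312/O)) + n/c(y(2)) = 8574/((35312/(-4798))) + 191803824/(5*(13**2)) = 8574/((35312*(-1/4798))) + (191803824/5)/169 = 8574/(-17656/2399) + (191803824/5)*(1/169) = 8574*(-2399/17656) + 191803824/845 = -10284513/8828 + 191803824/845 = 1684553744787/7459660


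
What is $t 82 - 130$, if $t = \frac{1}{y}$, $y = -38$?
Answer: $- \frac{2511}{19} \approx -132.16$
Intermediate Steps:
$t = - \frac{1}{38}$ ($t = \frac{1}{-38} = - \frac{1}{38} \approx -0.026316$)
$t 82 - 130 = \left(- \frac{1}{38}\right) 82 - 130 = - \frac{41}{19} - 130 = - \frac{2511}{19}$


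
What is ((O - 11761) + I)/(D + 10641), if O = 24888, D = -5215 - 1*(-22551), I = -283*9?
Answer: 10580/27977 ≈ 0.37817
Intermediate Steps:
I = -2547 (I = -1*2547 = -2547)
D = 17336 (D = -5215 + 22551 = 17336)
((O - 11761) + I)/(D + 10641) = ((24888 - 11761) - 2547)/(17336 + 10641) = (13127 - 2547)/27977 = 10580*(1/27977) = 10580/27977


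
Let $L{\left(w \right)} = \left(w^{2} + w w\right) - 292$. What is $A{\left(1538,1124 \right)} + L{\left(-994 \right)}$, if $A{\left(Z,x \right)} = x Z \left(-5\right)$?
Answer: $-6667780$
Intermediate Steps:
$A{\left(Z,x \right)} = - 5 Z x$ ($A{\left(Z,x \right)} = Z x \left(-5\right) = - 5 Z x$)
$L{\left(w \right)} = -292 + 2 w^{2}$ ($L{\left(w \right)} = \left(w^{2} + w^{2}\right) - 292 = 2 w^{2} - 292 = -292 + 2 w^{2}$)
$A{\left(1538,1124 \right)} + L{\left(-994 \right)} = \left(-5\right) 1538 \cdot 1124 - \left(292 - 2 \left(-994\right)^{2}\right) = -8643560 + \left(-292 + 2 \cdot 988036\right) = -8643560 + \left(-292 + 1976072\right) = -8643560 + 1975780 = -6667780$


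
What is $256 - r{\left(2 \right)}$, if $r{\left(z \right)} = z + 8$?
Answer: $246$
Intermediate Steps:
$r{\left(z \right)} = 8 + z$
$256 - r{\left(2 \right)} = 256 - \left(8 + 2\right) = 256 - 10 = 246$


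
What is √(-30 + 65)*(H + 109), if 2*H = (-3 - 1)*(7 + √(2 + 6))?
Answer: √35*(95 - 4*√2) ≈ 528.56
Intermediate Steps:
H = -14 - 4*√2 (H = ((-3 - 1)*(7 + √(2 + 6)))/2 = (-4*(7 + √8))/2 = (-4*(7 + 2*√2))/2 = (-28 - 8*√2)/2 = -14 - 4*√2 ≈ -19.657)
√(-30 + 65)*(H + 109) = √(-30 + 65)*((-14 - 4*√2) + 109) = √35*(95 - 4*√2)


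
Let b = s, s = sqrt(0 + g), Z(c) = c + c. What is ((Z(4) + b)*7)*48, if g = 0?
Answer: 2688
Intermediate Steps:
Z(c) = 2*c
s = 0 (s = sqrt(0 + 0) = sqrt(0) = 0)
b = 0
((Z(4) + b)*7)*48 = ((2*4 + 0)*7)*48 = ((8 + 0)*7)*48 = (8*7)*48 = 56*48 = 2688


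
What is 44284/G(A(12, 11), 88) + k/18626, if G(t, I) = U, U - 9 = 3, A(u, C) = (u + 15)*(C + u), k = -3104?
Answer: 103099567/27939 ≈ 3690.2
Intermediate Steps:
A(u, C) = (15 + u)*(C + u)
U = 12 (U = 9 + 3 = 12)
G(t, I) = 12
44284/G(A(12, 11), 88) + k/18626 = 44284/12 - 3104/18626 = 44284*(1/12) - 3104*1/18626 = 11071/3 - 1552/9313 = 103099567/27939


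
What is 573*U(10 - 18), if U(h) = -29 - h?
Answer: -12033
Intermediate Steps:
573*U(10 - 18) = 573*(-29 - (10 - 18)) = 573*(-29 - 1*(-8)) = 573*(-29 + 8) = 573*(-21) = -12033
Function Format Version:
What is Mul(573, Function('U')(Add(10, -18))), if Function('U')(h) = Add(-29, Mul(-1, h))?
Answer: -12033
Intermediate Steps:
Mul(573, Function('U')(Add(10, -18))) = Mul(573, Add(-29, Mul(-1, Add(10, -18)))) = Mul(573, Add(-29, Mul(-1, -8))) = Mul(573, Add(-29, 8)) = Mul(573, -21) = -12033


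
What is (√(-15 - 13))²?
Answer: -28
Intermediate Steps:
(√(-15 - 13))² = (√(-28))² = (2*I*√7)² = -28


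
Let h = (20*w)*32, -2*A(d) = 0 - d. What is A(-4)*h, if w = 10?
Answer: -12800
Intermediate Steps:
A(d) = d/2 (A(d) = -(0 - d)/2 = -(-1)*d/2 = d/2)
h = 6400 (h = (20*10)*32 = 200*32 = 6400)
A(-4)*h = ((1/2)*(-4))*6400 = -2*6400 = -12800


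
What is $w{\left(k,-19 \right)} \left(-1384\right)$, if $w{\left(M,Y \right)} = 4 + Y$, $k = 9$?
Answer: $20760$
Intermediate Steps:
$w{\left(k,-19 \right)} \left(-1384\right) = \left(4 - 19\right) \left(-1384\right) = \left(-15\right) \left(-1384\right) = 20760$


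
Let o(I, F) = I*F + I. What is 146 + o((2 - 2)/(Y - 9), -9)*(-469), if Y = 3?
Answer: 146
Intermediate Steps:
o(I, F) = I + F*I (o(I, F) = F*I + I = I + F*I)
146 + o((2 - 2)/(Y - 9), -9)*(-469) = 146 + (((2 - 2)/(3 - 9))*(1 - 9))*(-469) = 146 + ((0/(-6))*(-8))*(-469) = 146 + ((0*(-1/6))*(-8))*(-469) = 146 + (0*(-8))*(-469) = 146 + 0*(-469) = 146 + 0 = 146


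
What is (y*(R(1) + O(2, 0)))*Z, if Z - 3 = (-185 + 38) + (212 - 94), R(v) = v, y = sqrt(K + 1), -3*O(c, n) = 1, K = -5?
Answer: -104*I/3 ≈ -34.667*I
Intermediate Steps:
O(c, n) = -1/3 (O(c, n) = -1/3*1 = -1/3)
y = 2*I (y = sqrt(-5 + 1) = sqrt(-4) = 2*I ≈ 2.0*I)
Z = -26 (Z = 3 + ((-185 + 38) + (212 - 94)) = 3 + (-147 + 118) = 3 - 29 = -26)
(y*(R(1) + O(2, 0)))*Z = ((2*I)*(1 - 1/3))*(-26) = ((2*I)*(2/3))*(-26) = (4*I/3)*(-26) = -104*I/3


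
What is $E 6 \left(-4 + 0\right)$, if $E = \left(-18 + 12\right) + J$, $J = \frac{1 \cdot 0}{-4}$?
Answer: $144$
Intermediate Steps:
$J = 0$ ($J = 0 \left(- \frac{1}{4}\right) = 0$)
$E = -6$ ($E = \left(-18 + 12\right) + 0 = -6 + 0 = -6$)
$E 6 \left(-4 + 0\right) = - 6 \cdot 6 \left(-4 + 0\right) = - 6 \cdot 6 \left(-4\right) = \left(-6\right) \left(-24\right) = 144$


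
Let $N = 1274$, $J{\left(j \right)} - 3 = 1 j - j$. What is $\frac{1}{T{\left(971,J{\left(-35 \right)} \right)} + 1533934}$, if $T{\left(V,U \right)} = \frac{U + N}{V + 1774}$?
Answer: $\frac{2745}{4210650107} \approx 6.5192 \cdot 10^{-7}$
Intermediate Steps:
$J{\left(j \right)} = 3$ ($J{\left(j \right)} = 3 + \left(1 j - j\right) = 3 + \left(j - j\right) = 3 + 0 = 3$)
$T{\left(V,U \right)} = \frac{1274 + U}{1774 + V}$ ($T{\left(V,U \right)} = \frac{U + 1274}{V + 1774} = \frac{1274 + U}{1774 + V}$)
$\frac{1}{T{\left(971,J{\left(-35 \right)} \right)} + 1533934} = \frac{1}{\frac{1274 + 3}{1774 + 971} + 1533934} = \frac{1}{\frac{1}{2745} \cdot 1277 + 1533934} = \frac{1}{\frac{1277}{2745} + 1533934} = \frac{1}{\frac{4210650107}{2745}} = \frac{2745}{4210650107}$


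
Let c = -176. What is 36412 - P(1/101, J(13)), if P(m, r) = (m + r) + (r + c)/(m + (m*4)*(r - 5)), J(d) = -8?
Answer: 185722385/5151 ≈ 36056.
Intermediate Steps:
P(m, r) = m + r + (-176 + r)/(m + 4*m*(-5 + r)) (P(m, r) = (m + r) + (r - 176)/(m + (m*4)*(r - 5)) = (m + r) + (-176 + r)/(m + (4*m)*(-5 + r)) = (m + r) + (-176 + r)/(m + 4*m*(-5 + r)) = m + r + (-176 + r)/(m + 4*m*(-5 + r)))
36412 - P(1/101, J(13)) = 36412 - (-176 - 8 - 19*(1/101)² - 19*(-8)/101 + 4*(-8)²/101 + 4*(-8)*(1/101)²)/((1/101)*(-19 + 4*(-8))) = 36412 - (-176 - 8 - 19*(1/101)² - 19*1/101*(-8) + 4*(1/101)*64 + 4*(-8)*(1/101)²)/(1/101*(-19 - 32)) = 36412 - 101*(-176 - 8 - 19*1/10201 + 152/101 + 256/101 + 4*(-8)*(1/10201))/(-51) = 36412 - 101*(-1)*(-176 - 8 - 19/10201 + 152/101 + 256/101 - 32/10201)/51 = 36412 - 101*(-1)*(-1835827)/(51*10201) = 36412 - 1*1835827/5151 = 36412 - 1835827/5151 = 185722385/5151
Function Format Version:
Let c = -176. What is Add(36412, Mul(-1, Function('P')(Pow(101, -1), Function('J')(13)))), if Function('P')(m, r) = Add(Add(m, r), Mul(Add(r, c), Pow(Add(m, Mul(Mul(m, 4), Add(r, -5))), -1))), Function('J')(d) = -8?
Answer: Rational(185722385, 5151) ≈ 36056.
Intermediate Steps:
Function('P')(m, r) = Add(m, r, Mul(Pow(Add(m, Mul(4, m, Add(-5, r))), -1), Add(-176, r))) (Function('P')(m, r) = Add(Add(m, r), Mul(Add(r, -176), Pow(Add(m, Mul(Mul(m, 4), Add(r, -5))), -1))) = Add(Add(m, r), Mul(Add(-176, r), Pow(Add(m, Mul(Mul(4, m), Add(-5, r))), -1))) = Add(Add(m, r), Mul(Add(-176, r), Pow(Add(m, Mul(4, m, Add(-5, r))), -1))) = Add(Add(m, r), Mul(Pow(Add(m, Mul(4, m, Add(-5, r))), -1), Add(-176, r))) = Add(m, r, Mul(Pow(Add(m, Mul(4, m, Add(-5, r))), -1), Add(-176, r))))
Add(36412, Mul(-1, Function('P')(Pow(101, -1), Function('J')(13)))) = Add(36412, Mul(-1, Mul(Pow(Pow(101, -1), -1), Pow(Add(-19, Mul(4, -8)), -1), Add(-176, -8, Mul(-19, Pow(Pow(101, -1), 2)), Mul(-19, Pow(101, -1), -8), Mul(4, Pow(101, -1), Pow(-8, 2)), Mul(4, -8, Pow(Pow(101, -1), 2)))))) = Add(36412, Mul(-1, Mul(Pow(Rational(1, 101), -1), Pow(Add(-19, -32), -1), Add(-176, -8, Mul(-19, Pow(Rational(1, 101), 2)), Mul(-19, Rational(1, 101), -8), Mul(4, Rational(1, 101), 64), Mul(4, -8, Pow(Rational(1, 101), 2)))))) = Add(36412, Mul(-1, Mul(101, Pow(-51, -1), Add(-176, -8, Mul(-19, Rational(1, 10201)), Rational(152, 101), Rational(256, 101), Mul(4, -8, Rational(1, 10201)))))) = Add(36412, Mul(-1, Mul(101, Rational(-1, 51), Add(-176, -8, Rational(-19, 10201), Rational(152, 101), Rational(256, 101), Rational(-32, 10201))))) = Add(36412, Mul(-1, Mul(101, Rational(-1, 51), Rational(-1835827, 10201)))) = Add(36412, Mul(-1, Rational(1835827, 5151))) = Add(36412, Rational(-1835827, 5151)) = Rational(185722385, 5151)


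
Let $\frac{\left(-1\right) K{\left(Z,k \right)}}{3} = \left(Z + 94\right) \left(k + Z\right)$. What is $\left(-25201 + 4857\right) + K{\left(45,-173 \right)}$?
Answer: $33032$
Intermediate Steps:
$K{\left(Z,k \right)} = - 3 \left(94 + Z\right) \left(Z + k\right)$ ($K{\left(Z,k \right)} = - 3 \left(Z + 94\right) \left(k + Z\right) = - 3 \left(94 + Z\right) \left(Z + k\right)$)
$\left(-25201 + 4857\right) + K{\left(45,-173 \right)} = \left(-25201 + 4857\right) - \left(-36096 - 23355 + 6075\right) = -20344 + \left(-12690 + 48786 - 6075 + 23355\right) = -20344 + 53376 = 33032$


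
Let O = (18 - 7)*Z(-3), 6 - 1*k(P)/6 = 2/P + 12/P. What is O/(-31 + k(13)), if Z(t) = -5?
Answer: 715/19 ≈ 37.632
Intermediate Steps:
k(P) = 36 - 84/P (k(P) = 36 - 6*(2/P + 12/P) = 36 - 84/P)
O = -55 (O = (18 - 7)*(-5) = 11*(-5) = -55)
O/(-31 + k(13)) = -55/(-31 + (36 - 84/13)) = -55/(-31 + 384/13) = -55/(-19/13) = -13/19*(-55) = 715/19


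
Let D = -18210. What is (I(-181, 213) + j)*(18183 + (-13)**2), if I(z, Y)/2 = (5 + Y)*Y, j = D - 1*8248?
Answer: 1218756320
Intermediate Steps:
j = -26458 (j = -18210 - 1*8248 = -18210 - 8248 = -26458)
I(z, Y) = 2*Y*(5 + Y) (I(z, Y) = 2*((5 + Y)*Y) = 2*(Y*(5 + Y)) = 2*Y*(5 + Y))
(I(-181, 213) + j)*(18183 + (-13)**2) = (2*213*(5 + 213) - 26458)*(18183 + (-13)**2) = (2*213*218 - 26458)*(18183 + 169) = (92868 - 26458)*18352 = 66410*18352 = 1218756320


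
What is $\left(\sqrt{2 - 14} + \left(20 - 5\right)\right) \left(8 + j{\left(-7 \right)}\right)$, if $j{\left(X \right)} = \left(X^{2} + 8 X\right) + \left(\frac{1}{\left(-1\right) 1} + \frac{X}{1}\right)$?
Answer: $-105 - 14 i \sqrt{3} \approx -105.0 - 24.249 i$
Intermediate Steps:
$j{\left(X \right)} = -1 + X^{2} + 9 X$ ($j{\left(X \right)} = \left(X^{2} + 8 X\right) + \left(\left(-1\right) 1 + X 1\right) = \left(X^{2} + 8 X\right) + \left(-1 + X\right) = -1 + X^{2} + 9 X$)
$\left(\sqrt{2 - 14} + \left(20 - 5\right)\right) \left(8 + j{\left(-7 \right)}\right) = \left(\sqrt{2 - 14} + \left(20 - 5\right)\right) \left(8 + \left(-1 + \left(-7\right)^{2} + 9 \left(-7\right)\right)\right) = \left(\sqrt{-12} + 15\right) \left(8 - 15\right) = \left(2 i \sqrt{3} + 15\right) \left(8 - 15\right) = \left(15 + 2 i \sqrt{3}\right) \left(-7\right) = -105 - 14 i \sqrt{3}$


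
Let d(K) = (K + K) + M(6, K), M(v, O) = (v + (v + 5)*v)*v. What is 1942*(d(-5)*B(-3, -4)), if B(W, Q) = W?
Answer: -2458572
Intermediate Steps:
M(v, O) = v*(v + v*(5 + v)) (M(v, O) = (v + (5 + v)*v)*v = (v + v*(5 + v))*v = v*(v + v*(5 + v)))
d(K) = 432 + 2*K (d(K) = (K + K) + 6²*(6 + 6) = 2*K + 36*12 = 2*K + 432 = 432 + 2*K)
1942*(d(-5)*B(-3, -4)) = 1942*((432 + 2*(-5))*(-3)) = 1942*((432 - 10)*(-3)) = 1942*(422*(-3)) = 1942*(-1266) = -2458572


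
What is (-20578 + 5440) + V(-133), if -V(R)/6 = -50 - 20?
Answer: -14718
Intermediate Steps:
V(R) = 420 (V(R) = -6*(-50 - 20) = -6*(-70) = 420)
(-20578 + 5440) + V(-133) = (-20578 + 5440) + 420 = -15138 + 420 = -14718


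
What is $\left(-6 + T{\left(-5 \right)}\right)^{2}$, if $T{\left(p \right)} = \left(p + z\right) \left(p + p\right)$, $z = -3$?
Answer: $5476$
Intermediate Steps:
$T{\left(p \right)} = 2 p \left(-3 + p\right)$ ($T{\left(p \right)} = \left(p - 3\right) \left(p + p\right) = \left(-3 + p\right) 2 p = 2 p \left(-3 + p\right)$)
$\left(-6 + T{\left(-5 \right)}\right)^{2} = \left(-6 + 2 \left(-5\right) \left(-3 - 5\right)\right)^{2} = \left(-6 + 2 \left(-5\right) \left(-8\right)\right)^{2} = \left(-6 + 80\right)^{2} = 74^{2} = 5476$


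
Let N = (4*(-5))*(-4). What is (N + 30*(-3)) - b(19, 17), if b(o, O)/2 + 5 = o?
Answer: -38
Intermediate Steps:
N = 80 (N = -20*(-4) = 80)
b(o, O) = -10 + 2*o
(N + 30*(-3)) - b(19, 17) = (80 + 30*(-3)) - (-10 + 2*19) = (80 - 90) - (-10 + 38) = -10 - 1*28 = -10 - 28 = -38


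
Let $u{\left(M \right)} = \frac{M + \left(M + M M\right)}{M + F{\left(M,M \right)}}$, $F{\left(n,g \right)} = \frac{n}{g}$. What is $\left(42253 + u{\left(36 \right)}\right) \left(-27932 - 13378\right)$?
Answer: $- \frac{64638954990}{37} \approx -1.747 \cdot 10^{9}$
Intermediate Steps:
$u{\left(M \right)} = \frac{M^{2} + 2 M}{1 + M}$ ($u{\left(M \right)} = \frac{M + \left(M + M M\right)}{M + \frac{M}{M}} = \frac{M + \left(M + M^{2}\right)}{M + 1} = \frac{M^{2} + 2 M}{1 + M}$)
$\left(42253 + u{\left(36 \right)}\right) \left(-27932 - 13378\right) = \left(42253 + \frac{36 \left(2 + 36\right)}{1 + 36}\right) \left(-27932 - 13378\right) = \left(42253 + 36 \cdot \frac{1}{37} \cdot 38\right) \left(-41310\right) = \left(42253 + \frac{1368}{37}\right) \left(-41310\right) = \frac{1564729}{37} \left(-41310\right) = - \frac{64638954990}{37}$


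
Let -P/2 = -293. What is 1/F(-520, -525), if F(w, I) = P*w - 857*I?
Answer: 1/145205 ≈ 6.8868e-6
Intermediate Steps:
P = 586 (P = -2*(-293) = 586)
F(w, I) = -857*I + 586*w (F(w, I) = 586*w - 857*I = -857*I + 586*w)
1/F(-520, -525) = 1/(-857*(-525) + 586*(-520)) = 1/(449925 - 304720) = 1/145205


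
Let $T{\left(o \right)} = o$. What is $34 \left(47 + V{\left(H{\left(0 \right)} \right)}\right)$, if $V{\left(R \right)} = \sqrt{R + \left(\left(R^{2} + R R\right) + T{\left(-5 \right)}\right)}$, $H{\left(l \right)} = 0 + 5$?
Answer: $1598 + 170 \sqrt{2} \approx 1838.4$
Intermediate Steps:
$H{\left(l \right)} = 5$
$V{\left(R \right)} = \sqrt{-5 + R + 2 R^{2}}$ ($V{\left(R \right)} = \sqrt{R - \left(5 - R^{2} - R R\right)} = \sqrt{R + \left(\left(R^{2} + R^{2}\right) - 5\right)} = \sqrt{R + \left(2 R^{2} - 5\right)} = \sqrt{R + \left(-5 + 2 R^{2}\right)} = \sqrt{-5 + R + 2 R^{2}}$)
$34 \left(47 + V{\left(H{\left(0 \right)} \right)}\right) = 34 \left(47 + \sqrt{-5 + 5 + 2 \cdot 5^{2}}\right) = 34 \left(47 + \sqrt{-5 + 5 + 2 \cdot 25}\right) = 34 \left(47 + \sqrt{-5 + 5 + 50}\right) = 34 \left(47 + \sqrt{50}\right) = 34 \left(47 + 5 \sqrt{2}\right) = 1598 + 170 \sqrt{2}$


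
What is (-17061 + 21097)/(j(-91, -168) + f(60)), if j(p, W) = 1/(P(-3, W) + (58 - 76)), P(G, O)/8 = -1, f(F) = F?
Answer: 104936/1559 ≈ 67.310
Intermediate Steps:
P(G, O) = -8 (P(G, O) = 8*(-1) = -8)
j(p, W) = -1/26 (j(p, W) = 1/(-8 + (58 - 76)) = 1/(-8 - 18) = 1/(-26) = -1/26)
(-17061 + 21097)/(j(-91, -168) + f(60)) = (-17061 + 21097)/(-1/26 + 60) = 4036/(1559/26) = 4036*(26/1559) = 104936/1559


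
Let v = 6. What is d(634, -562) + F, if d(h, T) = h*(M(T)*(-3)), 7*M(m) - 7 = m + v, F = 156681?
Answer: 2140965/7 ≈ 3.0585e+5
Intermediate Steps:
M(m) = 13/7 + m/7 (M(m) = 1 + (m + 6)/7 = 1 + (6 + m)/7 = 1 + (6/7 + m/7) = 13/7 + m/7)
d(h, T) = h*(-39/7 - 3*T/7) (d(h, T) = h*((13/7 + T/7)*(-3)) = h*(-39/7 - 3*T/7))
d(634, -562) + F = -3/7*634*(13 - 562) + 156681 = -3/7*634*(-549) + 156681 = 1044198/7 + 156681 = 2140965/7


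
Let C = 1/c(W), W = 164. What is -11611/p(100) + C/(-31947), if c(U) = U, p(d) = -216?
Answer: 5069467081/94307544 ≈ 53.755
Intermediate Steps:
C = 1/164 ≈ 0.0060976
-11611/p(100) + C/(-31947) = -11611/(-216) + (1/164)/(-31947) = -11611*(-1/216) + (1/164)*(-1/31947) = 11611/216 - 1/5239308 = 5069467081/94307544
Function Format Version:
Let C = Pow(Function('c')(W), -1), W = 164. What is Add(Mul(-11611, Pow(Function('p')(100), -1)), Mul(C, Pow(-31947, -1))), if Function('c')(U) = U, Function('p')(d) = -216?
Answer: Rational(5069467081, 94307544) ≈ 53.755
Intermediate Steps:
C = Rational(1, 164) (C = Pow(164, -1) = Rational(1, 164) ≈ 0.0060976)
Add(Mul(-11611, Pow(Function('p')(100), -1)), Mul(C, Pow(-31947, -1))) = Add(Mul(-11611, Pow(-216, -1)), Mul(Rational(1, 164), Pow(-31947, -1))) = Add(Mul(-11611, Rational(-1, 216)), Mul(Rational(1, 164), Rational(-1, 31947))) = Add(Rational(11611, 216), Rational(-1, 5239308)) = Rational(5069467081, 94307544)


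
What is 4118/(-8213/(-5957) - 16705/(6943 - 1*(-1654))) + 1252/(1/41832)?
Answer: 756812467842557/14452262 ≈ 5.2366e+7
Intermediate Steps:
4118/(-8213/(-5957) - 16705/(6943 - 1*(-1654))) + 1252/(1/41832) = 4118/(-8213*(-1/5957) - 16705/(6943 + 1654)) + 1252/(1/41832) = 4118/(8213/5957 - 16705/8597) + 1252*41832 = 4118/(8213/5957 - 16705*1/8597) + 52373664 = 4118/(8213/5957 - 16705/8597) + 52373664 = 4118/(-28904524/51212329) + 52373664 = 4118*(-51212329/28904524) + 52373664 = -105446185411/14452262 + 52373664 = 756812467842557/14452262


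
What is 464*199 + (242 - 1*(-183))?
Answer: 92761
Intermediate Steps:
464*199 + (242 - 1*(-183)) = 92336 + (242 + 183) = 92336 + 425 = 92761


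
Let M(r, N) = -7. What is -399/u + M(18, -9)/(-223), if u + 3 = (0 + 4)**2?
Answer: -88886/2899 ≈ -30.661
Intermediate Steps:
u = 13 (u = -3 + (0 + 4)**2 = -3 + 4**2 = -3 + 16 = 13)
-399/u + M(18, -9)/(-223) = -399/13 - 7/(-223) = -399*1/13 - 7*(-1/223) = -399/13 + 7/223 = -88886/2899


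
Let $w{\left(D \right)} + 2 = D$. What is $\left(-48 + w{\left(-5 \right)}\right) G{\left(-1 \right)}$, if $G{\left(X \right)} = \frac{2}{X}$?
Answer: $110$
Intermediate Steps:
$w{\left(D \right)} = -2 + D$
$\left(-48 + w{\left(-5 \right)}\right) G{\left(-1 \right)} = \left(-48 - 7\right) \frac{2}{-1} = \left(-48 - 7\right) 2 \left(-1\right) = \left(-55\right) \left(-2\right) = 110$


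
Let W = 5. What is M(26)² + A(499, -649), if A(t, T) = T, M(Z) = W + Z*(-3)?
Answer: 4680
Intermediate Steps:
M(Z) = 5 - 3*Z (M(Z) = 5 + Z*(-3) = 5 - 3*Z)
M(26)² + A(499, -649) = (5 - 3*26)² - 649 = (5 - 78)² - 649 = (-73)² - 649 = 5329 - 649 = 4680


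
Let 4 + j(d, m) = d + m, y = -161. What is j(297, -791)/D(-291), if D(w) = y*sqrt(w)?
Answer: -166*I*sqrt(291)/15617 ≈ -0.18132*I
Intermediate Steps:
D(w) = -161*sqrt(w)
j(d, m) = -4 + d + m (j(d, m) = -4 + (d + m) = -4 + d + m)
j(297, -791)/D(-291) = (-4 + 297 - 791)/((-161*I*sqrt(291))) = -498*I*sqrt(291)/46851 = -166*I*sqrt(291)/15617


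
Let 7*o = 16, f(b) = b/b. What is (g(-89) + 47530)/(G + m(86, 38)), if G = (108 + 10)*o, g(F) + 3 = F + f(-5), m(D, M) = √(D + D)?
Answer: 5805128/32927 - 86093*√43/65854 ≈ 167.73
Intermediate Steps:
f(b) = 1
m(D, M) = √2*√D (m(D, M) = √(2*D) = √2*√D)
g(F) = -2 + F (g(F) = -3 + (F + 1) = -3 + (1 + F) = -2 + F)
o = 16/7 (o = (⅐)*16 = 16/7 ≈ 2.2857)
G = 1888/7 (G = (108 + 10)*(16/7) = 118*(16/7) = 1888/7 ≈ 269.71)
(g(-89) + 47530)/(G + m(86, 38)) = ((-2 - 89) + 47530)/(1888/7 + √2*√86) = (-91 + 47530)/(1888/7 + 2*√43) = 47439/(1888/7 + 2*√43)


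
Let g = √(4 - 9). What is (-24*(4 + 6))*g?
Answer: -240*I*√5 ≈ -536.66*I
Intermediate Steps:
g = I*√5 (g = √(-5) = I*√5 ≈ 2.2361*I)
(-24*(4 + 6))*g = (-24*(4 + 6))*(I*√5) = (-24*10)*(I*√5) = (-4*60)*(I*√5) = -240*I*√5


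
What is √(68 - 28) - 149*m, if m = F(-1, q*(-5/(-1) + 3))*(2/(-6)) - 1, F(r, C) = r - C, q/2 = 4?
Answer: -9238/3 + 2*√10 ≈ -3073.0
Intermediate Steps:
q = 8 (q = 2*4 = 8)
m = 62/3 (m = (-1 - 8*(-5/(-1) + 3))*(2/(-6)) - 1 = (-1 - 8*(-5*(-1) + 3))*(2*(-⅙)) - 1 = (-1 - 8*(5 + 3))*(-⅓) - 1 = (-1 - 8*8)*(-⅓) - 1 = (-1 - 1*64)*(-⅓) - 1 = (-1 - 64)*(-⅓) - 1 = -65*(-⅓) - 1 = 65/3 - 1 = 62/3 ≈ 20.667)
√(68 - 28) - 149*m = √(68 - 28) - 149*62/3 = √40 - 9238/3 = 2*√10 - 9238/3 = -9238/3 + 2*√10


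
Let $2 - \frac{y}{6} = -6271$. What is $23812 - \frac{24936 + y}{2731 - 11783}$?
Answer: $\frac{107804399}{4526} \approx 23819.0$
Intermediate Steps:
$y = 37638$ ($y = 12 - -37626 = 12 + 37626 = 37638$)
$23812 - \frac{24936 + y}{2731 - 11783} = 23812 - \frac{24936 + 37638}{2731 - 11783} = 23812 - \frac{62574}{-9052} = 23812 - 62574 \left(- \frac{1}{9052}\right) = 23812 - - \frac{31287}{4526} = 23812 + \frac{31287}{4526} = \frac{107804399}{4526}$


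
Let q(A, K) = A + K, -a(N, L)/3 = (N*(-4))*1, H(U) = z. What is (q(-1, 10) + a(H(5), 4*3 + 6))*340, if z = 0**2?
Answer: 3060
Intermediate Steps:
z = 0
H(U) = 0
a(N, L) = 12*N (a(N, L) = -3*N*(-4) = -3*(-4*N) = -(-12)*N = 12*N)
(q(-1, 10) + a(H(5), 4*3 + 6))*340 = ((-1 + 10) + 12*0)*340 = (9 + 0)*340 = 9*340 = 3060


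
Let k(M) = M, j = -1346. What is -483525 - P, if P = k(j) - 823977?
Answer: 341798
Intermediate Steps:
P = -825323 (P = -1346 - 823977 = -825323)
-483525 - P = -483525 - 1*(-825323) = -483525 + 825323 = 341798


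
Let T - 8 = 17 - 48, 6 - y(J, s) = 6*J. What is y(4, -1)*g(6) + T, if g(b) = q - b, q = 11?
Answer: -113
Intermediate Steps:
y(J, s) = 6 - 6*J
g(b) = 11 - b
T = -23 (T = 8 + (17 - 48) = 8 - 31 = -23)
y(4, -1)*g(6) + T = (6 - 6*4)*(11 - 1*6) - 23 = (6 - 24)*(11 - 6) - 23 = -18*5 - 23 = -90 - 23 = -113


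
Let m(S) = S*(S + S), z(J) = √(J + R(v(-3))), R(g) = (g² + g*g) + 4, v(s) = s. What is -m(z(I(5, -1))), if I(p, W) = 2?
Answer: -48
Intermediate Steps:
R(g) = 4 + 2*g² (R(g) = (g² + g²) + 4 = 2*g² + 4 = 4 + 2*g²)
z(J) = √(22 + J) (z(J) = √(J + (4 + 2*(-3)²)) = √(J + (4 + 2*9)) = √(J + (4 + 18)) = √(J + 22) = √(22 + J))
m(S) = 2*S² (m(S) = S*(2*S) = 2*S²)
-m(z(I(5, -1))) = -2*(√(22 + 2))² = -2*(√24)² = -2*(2*√6)² = -2*24 = -1*48 = -48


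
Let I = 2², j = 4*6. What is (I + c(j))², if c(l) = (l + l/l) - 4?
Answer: 625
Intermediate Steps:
j = 24
c(l) = -3 + l (c(l) = (l + 1) - 4 = (1 + l) - 4 = -3 + l)
I = 4
(I + c(j))² = (4 + (-3 + 24))² = (4 + 21)² = 25² = 625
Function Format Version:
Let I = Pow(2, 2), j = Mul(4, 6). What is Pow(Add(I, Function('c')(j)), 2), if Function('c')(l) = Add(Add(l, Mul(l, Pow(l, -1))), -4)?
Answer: 625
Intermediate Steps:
j = 24
Function('c')(l) = Add(-3, l) (Function('c')(l) = Add(Add(l, 1), -4) = Add(Add(1, l), -4) = Add(-3, l))
I = 4
Pow(Add(I, Function('c')(j)), 2) = Pow(Add(4, Add(-3, 24)), 2) = Pow(Add(4, 21), 2) = Pow(25, 2) = 625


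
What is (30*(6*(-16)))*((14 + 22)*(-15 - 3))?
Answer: 1866240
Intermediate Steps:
(30*(6*(-16)))*((14 + 22)*(-15 - 3)) = (30*(-96))*(36*(-18)) = -2880*(-648) = 1866240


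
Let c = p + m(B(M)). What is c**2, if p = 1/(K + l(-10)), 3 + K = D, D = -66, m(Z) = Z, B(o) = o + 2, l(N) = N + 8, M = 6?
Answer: 321489/5041 ≈ 63.775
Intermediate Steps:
l(N) = 8 + N
B(o) = 2 + o
K = -69 (K = -3 - 66 = -69)
p = -1/71 (p = 1/(-69 + (8 - 10)) = 1/(-69 - 2) = 1/(-71) = -1/71 ≈ -0.014085)
c = 567/71 (c = -1/71 + (2 + 6) = -1/71 + 8 = 567/71 ≈ 7.9859)
c**2 = (567/71)**2 = 321489/5041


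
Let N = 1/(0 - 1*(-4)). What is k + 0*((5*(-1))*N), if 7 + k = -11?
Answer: -18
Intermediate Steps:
k = -18 (k = -7 - 11 = -18)
N = ¼ (N = 1/(0 + 4) = 1/4 = ¼ ≈ 0.25000)
k + 0*((5*(-1))*N) = -18 + 0*((5*(-1))*(¼)) = -18 + 0*(-5*¼) = -18 + 0*(-5/4) = -18 + 0 = -18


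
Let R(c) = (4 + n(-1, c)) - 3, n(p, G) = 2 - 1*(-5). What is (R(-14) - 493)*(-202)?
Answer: 97970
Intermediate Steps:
n(p, G) = 7 (n(p, G) = 2 + 5 = 7)
R(c) = 8 (R(c) = (4 + 7) - 3 = 11 - 3 = 8)
(R(-14) - 493)*(-202) = (8 - 493)*(-202) = -485*(-202) = 97970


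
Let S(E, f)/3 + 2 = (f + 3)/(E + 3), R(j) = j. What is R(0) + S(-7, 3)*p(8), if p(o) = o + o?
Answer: -168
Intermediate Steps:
p(o) = 2*o
S(E, f) = -6 + 3*(3 + f)/(3 + E) (S(E, f) = -6 + 3*((f + 3)/(E + 3)) = -6 + 3*((3 + f)/(3 + E)) = -6 + 3*(3 + f)/(3 + E))
R(0) + S(-7, 3)*p(8) = 0 + (3*(-3 + 3 - 2*(-7))/(3 - 7))*(2*8) = 0 + (3*(-3 + 3 + 14)/(-4))*16 = 0 + (3*(-1/4)*14)*16 = 0 - 21/2*16 = 0 - 168 = -168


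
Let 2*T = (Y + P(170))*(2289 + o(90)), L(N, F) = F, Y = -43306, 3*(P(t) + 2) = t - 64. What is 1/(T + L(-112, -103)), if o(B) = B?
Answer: -1/51472940 ≈ -1.9428e-8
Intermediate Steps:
P(t) = -70/3 + t/3 (P(t) = -2 + (t - 64)/3 = -2 + (-64 + t)/3 = -2 + (-64/3 + t/3) = -70/3 + t/3)
T = -51472837 (T = ((-43306 + (-70/3 + (1/3)*170))*(2289 + 90))/2 = ((-43306 + (-70/3 + 170/3))*2379)/2 = ((-43306 + 100/3)*2379)/2 = (-129818/3*2379)/2 = (1/2)*(-102945674) = -51472837)
1/(T + L(-112, -103)) = 1/(-51472837 - 103) = 1/(-51472940) = -1/51472940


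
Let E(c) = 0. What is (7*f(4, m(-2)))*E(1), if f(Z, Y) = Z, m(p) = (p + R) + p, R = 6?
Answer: 0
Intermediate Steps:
m(p) = 6 + 2*p (m(p) = (p + 6) + p = (6 + p) + p = 6 + 2*p)
(7*f(4, m(-2)))*E(1) = (7*4)*0 = 28*0 = 0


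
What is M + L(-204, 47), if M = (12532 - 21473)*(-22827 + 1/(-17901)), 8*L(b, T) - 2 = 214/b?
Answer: 58456419401215/286416 ≈ 2.0410e+8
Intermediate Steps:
L(b, T) = ¼ + 107/(4*b) (L(b, T) = ¼ + (214/b)/8 = ¼ + 107/(4*b))
M = 3653526210448/17901 (M = -8941*(-22827 - 1/17901) = -8941*(-408626128/17901) = 3653526210448/17901 ≈ 2.0410e+8)
M + L(-204, 47) = 3653526210448/17901 + (¼)*(107 - 204)/(-204) = 3653526210448/17901 + (¼)*(-1/204)*(-97) = 3653526210448/17901 + 97/816 = 58456419401215/286416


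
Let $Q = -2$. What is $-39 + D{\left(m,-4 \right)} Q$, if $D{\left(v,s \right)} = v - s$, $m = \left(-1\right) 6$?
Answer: $-35$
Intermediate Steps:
$m = -6$
$-39 + D{\left(m,-4 \right)} Q = -39 + \left(-6 - -4\right) \left(-2\right) = -39 + \left(-6 + 4\right) \left(-2\right) = -39 - -4 = -39 + 4 = -35$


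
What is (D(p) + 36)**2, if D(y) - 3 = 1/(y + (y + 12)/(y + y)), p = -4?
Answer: 37636/25 ≈ 1505.4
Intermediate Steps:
D(y) = 3 + 1/(y + (12 + y)/(2*y)) (D(y) = 3 + 1/(y + (y + 12)/(y + y)) = 3 + 1/(y + (12 + y)/((2*y))) = 3 + 1/(y + (12 + y)*(1/(2*y))) = 3 + 1/(y + (12 + y)/(2*y)))
(D(p) + 36)**2 = ((36 + 5*(-4) + 6*(-4)**2)/(12 - 4 + 2*(-4)**2) + 36)**2 = ((36 - 20 + 6*16)/(12 - 4 + 2*16) + 36)**2 = ((36 - 20 + 96)/(12 - 4 + 32) + 36)**2 = (112/40 + 36)**2 = ((1/40)*112 + 36)**2 = (14/5 + 36)**2 = (194/5)**2 = 37636/25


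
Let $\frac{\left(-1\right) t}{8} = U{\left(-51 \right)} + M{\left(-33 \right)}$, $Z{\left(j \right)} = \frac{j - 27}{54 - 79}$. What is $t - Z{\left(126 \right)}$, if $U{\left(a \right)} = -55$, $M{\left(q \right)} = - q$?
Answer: $\frac{4499}{25} \approx 179.96$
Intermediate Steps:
$Z{\left(j \right)} = \frac{27}{25} - \frac{j}{25}$ ($Z{\left(j \right)} = \frac{-27 + j}{-25} = \left(-27 + j\right) \left(- \frac{1}{25}\right) = \frac{27}{25} - \frac{j}{25}$)
$t = 176$ ($t = - 8 \left(-55 - -33\right) = - 8 \left(-55 + 33\right) = \left(-8\right) \left(-22\right) = 176$)
$t - Z{\left(126 \right)} = 176 - \left(\frac{27}{25} - \frac{126}{25}\right) = 176 - - \frac{99}{25} = 176 + \frac{99}{25} = \frac{4499}{25}$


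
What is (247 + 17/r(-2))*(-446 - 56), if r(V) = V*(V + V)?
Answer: -500243/4 ≈ -1.2506e+5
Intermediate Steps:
r(V) = 2*V**2 (r(V) = V*(2*V) = 2*V**2)
(247 + 17/r(-2))*(-446 - 56) = (247 + 17/((2*(-2)**2)))*(-446 - 56) = (247 + 17/((2*4)))*(-502) = (247 + 17/8)*(-502) = (1993/8)*(-502) = -500243/4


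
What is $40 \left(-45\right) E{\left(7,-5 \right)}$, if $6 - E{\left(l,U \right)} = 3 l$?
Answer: $27000$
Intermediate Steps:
$E{\left(l,U \right)} = 6 - 3 l$
$40 \left(-45\right) E{\left(7,-5 \right)} = 40 \left(-45\right) \left(6 - 21\right) = - 1800 \left(6 - 21\right) = \left(-1800\right) \left(-15\right) = 27000$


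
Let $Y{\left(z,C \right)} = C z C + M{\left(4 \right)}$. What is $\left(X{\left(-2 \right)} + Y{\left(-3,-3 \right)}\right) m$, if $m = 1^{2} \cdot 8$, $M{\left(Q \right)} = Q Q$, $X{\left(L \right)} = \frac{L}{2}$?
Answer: $-96$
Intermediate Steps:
$X{\left(L \right)} = \frac{L}{2}$ ($X{\left(L \right)} = L \frac{1}{2} = \frac{L}{2}$)
$M{\left(Q \right)} = Q^{2}$
$m = 8$ ($m = 1 \cdot 8 = 8$)
$Y{\left(z,C \right)} = 16 + z C^{2}$ ($Y{\left(z,C \right)} = C z C + 4^{2} = z C^{2} + 16 = 16 + z C^{2}$)
$\left(X{\left(-2 \right)} + Y{\left(-3,-3 \right)}\right) m = \left(\frac{1}{2} \left(-2\right) + \left(16 - 3 \left(-3\right)^{2}\right)\right) 8 = \left(-1 + \left(16 - 27\right)\right) 8 = \left(-1 - 11\right) 8 = \left(-12\right) 8 = -96$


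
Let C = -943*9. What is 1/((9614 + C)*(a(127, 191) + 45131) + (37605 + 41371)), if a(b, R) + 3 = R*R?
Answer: 1/92052319 ≈ 1.0863e-8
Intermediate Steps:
a(b, R) = -3 + R² (a(b, R) = -3 + R*R = -3 + R²)
C = -8487
1/((9614 + C)*(a(127, 191) + 45131) + (37605 + 41371)) = 1/((9614 - 8487)*((-3 + 191²) + 45131) + (37605 + 41371)) = 1/(1127*((-3 + 36481) + 45131) + 78976) = 1/(1127*(36478 + 45131) + 78976) = 1/(1127*81609 + 78976) = 1/(91973343 + 78976) = 1/92052319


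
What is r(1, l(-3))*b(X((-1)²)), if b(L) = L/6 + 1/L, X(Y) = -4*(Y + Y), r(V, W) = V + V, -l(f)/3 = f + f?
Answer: -35/12 ≈ -2.9167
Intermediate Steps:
l(f) = -6*f (l(f) = -3*(f + f) = -6*f)
r(V, W) = 2*V
X(Y) = -8*Y
b(L) = 1/L + L/6 (b(L) = L*(⅙) + 1/L = L/6 + 1/L = 1/L + L/6)
r(1, l(-3))*b(X((-1)²)) = (2*1)*(1/(-8*(-1)²) + (-8*(-1)²)/6) = 2*(1/(-8*1) + (-8*1)/6) = 2*(1/(-8) + (⅙)*(-8)) = 2*(-⅛ - 4/3) = 2*(-35/24) = -35/12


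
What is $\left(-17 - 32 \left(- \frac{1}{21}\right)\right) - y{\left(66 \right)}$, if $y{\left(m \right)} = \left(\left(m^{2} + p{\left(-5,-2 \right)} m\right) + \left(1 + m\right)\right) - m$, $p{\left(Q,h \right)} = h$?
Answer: $- \frac{89050}{21} \approx -4240.5$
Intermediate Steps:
$y{\left(m \right)} = 1 + m^{2} - 2 m$ ($y{\left(m \right)} = \left(\left(m^{2} - 2 m\right) + \left(1 + m\right)\right) - m = \left(1 + m^{2} - m\right) - m = 1 + m^{2} - 2 m$)
$\left(-17 - 32 \left(- \frac{1}{21}\right)\right) - y{\left(66 \right)} = \left(-17 - 32 \left(- \frac{1}{21}\right)\right) - \left(1 + 66^{2} - 132\right) = \left(-17 - 32 \left(\left(-1\right) \frac{1}{21}\right)\right) - \left(1 + 4356 - 132\right) = \left(-17 - - \frac{32}{21}\right) - 4225 = \left(-17 + \frac{32}{21}\right) - 4225 = - \frac{325}{21} - 4225 = - \frac{89050}{21}$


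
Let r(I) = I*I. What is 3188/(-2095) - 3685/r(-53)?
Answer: -16675167/5884855 ≈ -2.8336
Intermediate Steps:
r(I) = I²
3188/(-2095) - 3685/r(-53) = 3188/(-2095) - 3685/((-53)²) = 3188*(-1/2095) - 3685/2809 = -3188/2095 - 3685*1/2809 = -3188/2095 - 3685/2809 = -16675167/5884855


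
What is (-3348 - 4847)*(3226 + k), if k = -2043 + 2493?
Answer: -30124820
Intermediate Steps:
k = 450
(-3348 - 4847)*(3226 + k) = (-3348 - 4847)*(3226 + 450) = -8195*3676 = -30124820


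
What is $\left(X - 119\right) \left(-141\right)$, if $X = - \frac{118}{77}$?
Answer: $\frac{1308621}{77} \approx 16995.0$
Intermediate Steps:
$X = - \frac{118}{77}$ ($X = \left(-118\right) \frac{1}{77} = - \frac{118}{77} \approx -1.5325$)
$\left(X - 119\right) \left(-141\right) = \left(- \frac{118}{77} - 119\right) \left(-141\right) = \left(- \frac{9281}{77}\right) \left(-141\right) = \frac{1308621}{77}$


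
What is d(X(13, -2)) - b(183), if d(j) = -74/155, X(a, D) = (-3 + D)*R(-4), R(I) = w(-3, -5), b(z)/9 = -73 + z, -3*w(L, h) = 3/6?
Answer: -153524/155 ≈ -990.48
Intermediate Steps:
w(L, h) = -⅙ (w(L, h) = -1/6 = -⅓*½ = -⅙)
b(z) = -657 + 9*z (b(z) = 9*(-73 + z) = -657 + 9*z)
R(I) = -⅙
X(a, D) = ½ - D/6 (X(a, D) = (-3 + D)*(-⅙) = ½ - D/6)
d(j) = -74/155 (d(j) = -74*1/155 = -74/155)
d(X(13, -2)) - b(183) = -74/155 - (-657 + 9*183) = -74/155 - (-657 + 1647) = -74/155 - 1*990 = -74/155 - 990 = -153524/155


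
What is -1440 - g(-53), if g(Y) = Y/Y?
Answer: -1441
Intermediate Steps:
g(Y) = 1
-1440 - g(-53) = -1440 - 1*1 = -1440 - 1 = -1441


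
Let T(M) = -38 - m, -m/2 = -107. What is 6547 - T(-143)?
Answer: 6799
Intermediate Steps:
m = 214 (m = -2*(-107) = 214)
T(M) = -252 (T(M) = -38 - 1*214 = -38 - 214 = -252)
6547 - T(-143) = 6547 - 1*(-252) = 6547 + 252 = 6799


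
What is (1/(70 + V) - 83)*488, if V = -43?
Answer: -1093120/27 ≈ -40486.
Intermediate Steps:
(1/(70 + V) - 83)*488 = (1/(70 - 43) - 83)*488 = (1/27 - 83)*488 = -2240/27*488 = -1093120/27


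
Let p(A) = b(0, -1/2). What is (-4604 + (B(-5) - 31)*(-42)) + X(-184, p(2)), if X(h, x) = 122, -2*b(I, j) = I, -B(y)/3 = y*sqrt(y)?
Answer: -3180 - 630*I*sqrt(5) ≈ -3180.0 - 1408.7*I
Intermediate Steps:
B(y) = -3*y**(3/2) (B(y) = -3*y*sqrt(y) = -3*y**(3/2))
b(I, j) = -I/2
p(A) = 0 (p(A) = -1/2*0 = 0)
(-4604 + (B(-5) - 31)*(-42)) + X(-184, p(2)) = (-4604 + (-(-15)*I*sqrt(5) - 31)*(-42)) + 122 = (-4604 + (15*I*sqrt(5) - 31)*(-42)) + 122 = (-4604 + (-31 + 15*I*sqrt(5))*(-42)) + 122 = (-4604 + (1302 - 630*I*sqrt(5))) + 122 = (-3302 - 630*I*sqrt(5)) + 122 = -3180 - 630*I*sqrt(5)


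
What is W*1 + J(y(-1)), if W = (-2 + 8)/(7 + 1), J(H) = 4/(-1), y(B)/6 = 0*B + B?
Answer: -13/4 ≈ -3.2500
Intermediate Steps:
y(B) = 6*B (y(B) = 6*(0*B + B) = 6*(0 + B) = 6*B)
J(H) = -4 (J(H) = 4*(-1) = -4)
W = ¾ (W = 6/8 = 6*(⅛) = ¾ ≈ 0.75000)
W*1 + J(y(-1)) = (¾)*1 - 4 = ¾ - 4 = -13/4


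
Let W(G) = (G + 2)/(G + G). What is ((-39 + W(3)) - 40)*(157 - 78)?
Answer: -37051/6 ≈ -6175.2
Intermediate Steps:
W(G) = (2 + G)/(2*G) (W(G) = (2 + G)/((2*G)) = (2 + G)*(1/(2*G)) = (2 + G)/(2*G))
((-39 + W(3)) - 40)*(157 - 78) = ((-39 + (½)*(2 + 3)/3) - 40)*(157 - 78) = ((-39 + (½)*(⅓)*5) - 40)*79 = ((-39 + ⅚) - 40)*79 = (-229/6 - 40)*79 = -469/6*79 = -37051/6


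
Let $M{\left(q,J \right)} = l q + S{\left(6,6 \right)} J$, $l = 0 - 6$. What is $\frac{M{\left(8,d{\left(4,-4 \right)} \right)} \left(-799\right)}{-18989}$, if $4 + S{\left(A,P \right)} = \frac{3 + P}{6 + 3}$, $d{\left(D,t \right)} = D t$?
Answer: $0$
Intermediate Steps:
$S{\left(A,P \right)} = - \frac{11}{3} + \frac{P}{9}$ ($S{\left(A,P \right)} = -4 + \frac{3 + P}{6 + 3} = -4 + \frac{3 + P}{9} = -4 + \left(3 + P\right) \frac{1}{9} = -4 + \left(\frac{1}{3} + \frac{P}{9}\right) = - \frac{11}{3} + \frac{P}{9}$)
$l = -6$ ($l = 0 - 6 = -6$)
$M{\left(q,J \right)} = - 6 q - 3 J$ ($M{\left(q,J \right)} = - 6 q + \left(- \frac{11}{3} + \frac{1}{9} \cdot 6\right) J = - 6 q + \left(- \frac{11}{3} + \frac{2}{3}\right) J = - 6 q - 3 J$)
$\frac{M{\left(8,d{\left(4,-4 \right)} \right)} \left(-799\right)}{-18989} = \frac{\left(\left(-6\right) 8 - 3 \cdot 4 \left(-4\right)\right) \left(-799\right)}{-18989} = \left(-48 - -48\right) \left(-799\right) \left(- \frac{1}{18989}\right) = \left(-48 + 48\right) \left(-799\right) \left(- \frac{1}{18989}\right) = 0 \left(-799\right) \left(- \frac{1}{18989}\right) = 0 \left(- \frac{1}{18989}\right) = 0$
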